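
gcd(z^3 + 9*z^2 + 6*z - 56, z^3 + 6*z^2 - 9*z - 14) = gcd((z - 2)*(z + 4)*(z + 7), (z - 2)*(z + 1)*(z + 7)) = z^2 + 5*z - 14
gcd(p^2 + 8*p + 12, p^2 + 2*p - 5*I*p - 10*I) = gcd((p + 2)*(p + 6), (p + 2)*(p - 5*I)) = p + 2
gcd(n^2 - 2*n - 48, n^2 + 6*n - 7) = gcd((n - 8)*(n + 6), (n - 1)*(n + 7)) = 1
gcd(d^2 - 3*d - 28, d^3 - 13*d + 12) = d + 4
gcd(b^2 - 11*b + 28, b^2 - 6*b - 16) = 1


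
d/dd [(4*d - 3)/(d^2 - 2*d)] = 2*(-2*d^2 + 3*d - 3)/(d^2*(d^2 - 4*d + 4))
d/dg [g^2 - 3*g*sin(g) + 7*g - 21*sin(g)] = -3*g*cos(g) + 2*g - 3*sin(g) - 21*cos(g) + 7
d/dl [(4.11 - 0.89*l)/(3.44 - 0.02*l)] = (10.249136 - 0.059588*l)/(0.02*l - 3.44)^3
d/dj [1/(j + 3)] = -1/(j + 3)^2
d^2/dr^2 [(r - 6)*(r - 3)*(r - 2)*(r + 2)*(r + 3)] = 20*r^3 - 72*r^2 - 78*r + 156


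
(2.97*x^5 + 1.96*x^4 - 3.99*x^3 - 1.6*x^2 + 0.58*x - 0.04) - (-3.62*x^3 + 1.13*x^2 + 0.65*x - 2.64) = 2.97*x^5 + 1.96*x^4 - 0.37*x^3 - 2.73*x^2 - 0.0700000000000001*x + 2.6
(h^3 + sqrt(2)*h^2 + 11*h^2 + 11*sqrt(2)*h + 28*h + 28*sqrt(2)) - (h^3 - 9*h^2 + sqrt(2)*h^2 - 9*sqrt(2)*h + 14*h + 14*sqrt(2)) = 20*h^2 + 14*h + 20*sqrt(2)*h + 14*sqrt(2)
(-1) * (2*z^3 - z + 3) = -2*z^3 + z - 3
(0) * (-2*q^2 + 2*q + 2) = 0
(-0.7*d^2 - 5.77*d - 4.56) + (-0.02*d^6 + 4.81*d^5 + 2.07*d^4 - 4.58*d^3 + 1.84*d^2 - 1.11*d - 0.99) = -0.02*d^6 + 4.81*d^5 + 2.07*d^4 - 4.58*d^3 + 1.14*d^2 - 6.88*d - 5.55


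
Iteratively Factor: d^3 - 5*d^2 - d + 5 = (d - 5)*(d^2 - 1) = (d - 5)*(d + 1)*(d - 1)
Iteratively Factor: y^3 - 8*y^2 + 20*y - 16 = (y - 4)*(y^2 - 4*y + 4) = (y - 4)*(y - 2)*(y - 2)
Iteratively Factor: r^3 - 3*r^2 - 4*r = (r + 1)*(r^2 - 4*r) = (r - 4)*(r + 1)*(r)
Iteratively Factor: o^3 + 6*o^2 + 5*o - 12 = (o + 4)*(o^2 + 2*o - 3) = (o + 3)*(o + 4)*(o - 1)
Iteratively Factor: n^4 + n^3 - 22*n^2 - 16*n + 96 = (n - 4)*(n^3 + 5*n^2 - 2*n - 24) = (n - 4)*(n + 3)*(n^2 + 2*n - 8) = (n - 4)*(n - 2)*(n + 3)*(n + 4)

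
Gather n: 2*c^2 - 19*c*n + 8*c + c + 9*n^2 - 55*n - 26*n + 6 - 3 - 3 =2*c^2 + 9*c + 9*n^2 + n*(-19*c - 81)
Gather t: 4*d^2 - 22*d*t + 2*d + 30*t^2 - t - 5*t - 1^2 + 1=4*d^2 + 2*d + 30*t^2 + t*(-22*d - 6)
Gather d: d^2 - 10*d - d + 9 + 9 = d^2 - 11*d + 18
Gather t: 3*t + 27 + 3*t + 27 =6*t + 54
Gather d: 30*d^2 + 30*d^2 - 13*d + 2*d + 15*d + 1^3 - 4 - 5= 60*d^2 + 4*d - 8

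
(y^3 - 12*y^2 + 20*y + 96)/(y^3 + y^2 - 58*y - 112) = (y - 6)/(y + 7)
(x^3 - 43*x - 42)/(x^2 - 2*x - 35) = (x^2 + 7*x + 6)/(x + 5)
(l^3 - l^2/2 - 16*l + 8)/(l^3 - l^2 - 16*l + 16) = (l - 1/2)/(l - 1)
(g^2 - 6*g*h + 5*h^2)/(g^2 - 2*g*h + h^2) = (g - 5*h)/(g - h)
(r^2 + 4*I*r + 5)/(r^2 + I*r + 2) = (r + 5*I)/(r + 2*I)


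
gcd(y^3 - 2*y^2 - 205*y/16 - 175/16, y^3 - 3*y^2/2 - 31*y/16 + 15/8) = y + 5/4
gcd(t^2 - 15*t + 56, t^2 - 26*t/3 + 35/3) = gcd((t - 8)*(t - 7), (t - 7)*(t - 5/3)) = t - 7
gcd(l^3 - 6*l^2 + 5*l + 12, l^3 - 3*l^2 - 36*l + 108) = l - 3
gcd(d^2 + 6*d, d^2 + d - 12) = 1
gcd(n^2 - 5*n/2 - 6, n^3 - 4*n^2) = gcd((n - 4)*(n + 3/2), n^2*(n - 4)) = n - 4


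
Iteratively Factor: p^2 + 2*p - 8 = (p - 2)*(p + 4)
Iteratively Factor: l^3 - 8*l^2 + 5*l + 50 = (l + 2)*(l^2 - 10*l + 25) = (l - 5)*(l + 2)*(l - 5)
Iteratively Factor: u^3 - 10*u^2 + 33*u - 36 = (u - 3)*(u^2 - 7*u + 12) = (u - 4)*(u - 3)*(u - 3)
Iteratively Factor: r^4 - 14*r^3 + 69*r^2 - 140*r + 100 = (r - 2)*(r^3 - 12*r^2 + 45*r - 50) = (r - 5)*(r - 2)*(r^2 - 7*r + 10) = (r - 5)*(r - 2)^2*(r - 5)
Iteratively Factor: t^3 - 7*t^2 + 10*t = (t - 5)*(t^2 - 2*t) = t*(t - 5)*(t - 2)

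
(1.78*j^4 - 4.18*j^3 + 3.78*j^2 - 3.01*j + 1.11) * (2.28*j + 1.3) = 4.0584*j^5 - 7.2164*j^4 + 3.1844*j^3 - 1.9488*j^2 - 1.3822*j + 1.443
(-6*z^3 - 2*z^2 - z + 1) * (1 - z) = 6*z^4 - 4*z^3 - z^2 - 2*z + 1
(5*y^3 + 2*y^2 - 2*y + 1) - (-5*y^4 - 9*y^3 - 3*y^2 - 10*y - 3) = 5*y^4 + 14*y^3 + 5*y^2 + 8*y + 4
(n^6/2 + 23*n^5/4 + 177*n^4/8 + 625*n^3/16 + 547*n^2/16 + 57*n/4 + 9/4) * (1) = n^6/2 + 23*n^5/4 + 177*n^4/8 + 625*n^3/16 + 547*n^2/16 + 57*n/4 + 9/4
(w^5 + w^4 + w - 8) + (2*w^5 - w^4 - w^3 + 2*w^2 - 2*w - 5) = 3*w^5 - w^3 + 2*w^2 - w - 13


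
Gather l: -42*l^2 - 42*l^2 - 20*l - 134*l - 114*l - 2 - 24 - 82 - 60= -84*l^2 - 268*l - 168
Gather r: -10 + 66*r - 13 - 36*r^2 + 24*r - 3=-36*r^2 + 90*r - 26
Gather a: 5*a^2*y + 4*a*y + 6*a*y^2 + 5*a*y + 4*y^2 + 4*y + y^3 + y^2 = 5*a^2*y + a*(6*y^2 + 9*y) + y^3 + 5*y^2 + 4*y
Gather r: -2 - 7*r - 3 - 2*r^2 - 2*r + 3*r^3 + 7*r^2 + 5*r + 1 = 3*r^3 + 5*r^2 - 4*r - 4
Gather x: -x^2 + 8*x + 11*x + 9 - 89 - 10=-x^2 + 19*x - 90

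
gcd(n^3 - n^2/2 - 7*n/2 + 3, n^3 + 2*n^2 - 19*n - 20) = 1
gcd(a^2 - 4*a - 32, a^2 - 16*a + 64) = a - 8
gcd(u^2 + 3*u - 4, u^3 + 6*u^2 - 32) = u + 4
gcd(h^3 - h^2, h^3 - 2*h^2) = h^2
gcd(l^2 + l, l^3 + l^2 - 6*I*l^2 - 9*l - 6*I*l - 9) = l + 1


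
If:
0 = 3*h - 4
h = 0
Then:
No Solution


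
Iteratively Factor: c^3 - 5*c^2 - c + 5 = (c + 1)*(c^2 - 6*c + 5) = (c - 5)*(c + 1)*(c - 1)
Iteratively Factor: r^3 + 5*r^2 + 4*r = (r + 1)*(r^2 + 4*r) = r*(r + 1)*(r + 4)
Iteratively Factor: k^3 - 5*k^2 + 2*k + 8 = (k - 4)*(k^2 - k - 2) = (k - 4)*(k + 1)*(k - 2)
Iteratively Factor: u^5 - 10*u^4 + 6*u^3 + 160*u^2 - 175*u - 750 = (u - 5)*(u^4 - 5*u^3 - 19*u^2 + 65*u + 150) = (u - 5)*(u + 2)*(u^3 - 7*u^2 - 5*u + 75) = (u - 5)*(u + 2)*(u + 3)*(u^2 - 10*u + 25) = (u - 5)^2*(u + 2)*(u + 3)*(u - 5)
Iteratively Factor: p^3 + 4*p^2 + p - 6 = (p - 1)*(p^2 + 5*p + 6) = (p - 1)*(p + 3)*(p + 2)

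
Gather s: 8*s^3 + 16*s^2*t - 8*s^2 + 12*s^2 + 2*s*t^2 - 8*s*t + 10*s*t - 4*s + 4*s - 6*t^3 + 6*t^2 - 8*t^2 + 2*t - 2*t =8*s^3 + s^2*(16*t + 4) + s*(2*t^2 + 2*t) - 6*t^3 - 2*t^2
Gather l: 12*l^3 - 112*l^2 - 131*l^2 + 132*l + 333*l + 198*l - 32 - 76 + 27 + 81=12*l^3 - 243*l^2 + 663*l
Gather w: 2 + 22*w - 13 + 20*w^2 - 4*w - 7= 20*w^2 + 18*w - 18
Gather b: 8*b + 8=8*b + 8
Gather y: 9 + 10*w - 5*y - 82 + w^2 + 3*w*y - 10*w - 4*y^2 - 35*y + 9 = w^2 - 4*y^2 + y*(3*w - 40) - 64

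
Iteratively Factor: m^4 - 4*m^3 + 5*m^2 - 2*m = (m - 2)*(m^3 - 2*m^2 + m) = m*(m - 2)*(m^2 - 2*m + 1) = m*(m - 2)*(m - 1)*(m - 1)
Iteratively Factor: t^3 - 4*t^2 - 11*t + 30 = (t + 3)*(t^2 - 7*t + 10) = (t - 2)*(t + 3)*(t - 5)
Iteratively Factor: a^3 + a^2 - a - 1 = (a + 1)*(a^2 - 1) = (a + 1)^2*(a - 1)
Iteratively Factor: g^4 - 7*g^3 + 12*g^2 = (g - 3)*(g^3 - 4*g^2) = g*(g - 3)*(g^2 - 4*g) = g^2*(g - 3)*(g - 4)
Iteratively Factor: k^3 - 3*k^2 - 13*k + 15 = (k - 5)*(k^2 + 2*k - 3) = (k - 5)*(k + 3)*(k - 1)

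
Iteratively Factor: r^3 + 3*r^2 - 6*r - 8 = (r - 2)*(r^2 + 5*r + 4) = (r - 2)*(r + 1)*(r + 4)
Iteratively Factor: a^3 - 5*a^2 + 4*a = (a)*(a^2 - 5*a + 4) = a*(a - 1)*(a - 4)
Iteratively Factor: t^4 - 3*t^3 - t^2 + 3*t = (t + 1)*(t^3 - 4*t^2 + 3*t) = (t - 1)*(t + 1)*(t^2 - 3*t) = (t - 3)*(t - 1)*(t + 1)*(t)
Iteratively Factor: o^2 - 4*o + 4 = (o - 2)*(o - 2)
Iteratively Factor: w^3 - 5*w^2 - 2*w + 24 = (w - 3)*(w^2 - 2*w - 8) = (w - 3)*(w + 2)*(w - 4)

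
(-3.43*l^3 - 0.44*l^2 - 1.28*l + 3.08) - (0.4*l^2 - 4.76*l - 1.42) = -3.43*l^3 - 0.84*l^2 + 3.48*l + 4.5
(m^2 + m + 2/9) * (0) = 0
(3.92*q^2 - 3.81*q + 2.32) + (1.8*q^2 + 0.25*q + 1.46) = 5.72*q^2 - 3.56*q + 3.78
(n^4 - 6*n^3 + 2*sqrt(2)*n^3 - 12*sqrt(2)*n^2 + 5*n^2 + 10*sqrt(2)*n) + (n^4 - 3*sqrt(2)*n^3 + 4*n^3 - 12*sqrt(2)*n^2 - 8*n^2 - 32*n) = 2*n^4 - 2*n^3 - sqrt(2)*n^3 - 24*sqrt(2)*n^2 - 3*n^2 - 32*n + 10*sqrt(2)*n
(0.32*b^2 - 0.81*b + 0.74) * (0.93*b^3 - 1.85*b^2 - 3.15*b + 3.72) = 0.2976*b^5 - 1.3453*b^4 + 1.1787*b^3 + 2.3729*b^2 - 5.3442*b + 2.7528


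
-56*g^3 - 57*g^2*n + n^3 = (-8*g + n)*(g + n)*(7*g + n)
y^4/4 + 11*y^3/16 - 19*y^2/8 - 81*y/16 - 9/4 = (y/4 + 1)*(y - 3)*(y + 3/4)*(y + 1)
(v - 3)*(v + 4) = v^2 + v - 12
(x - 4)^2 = x^2 - 8*x + 16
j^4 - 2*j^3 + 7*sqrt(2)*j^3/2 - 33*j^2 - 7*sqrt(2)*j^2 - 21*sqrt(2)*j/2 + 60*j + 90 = (j - 3)*(j + 1)*(j - 5*sqrt(2)/2)*(j + 6*sqrt(2))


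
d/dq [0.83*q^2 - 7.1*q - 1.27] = 1.66*q - 7.1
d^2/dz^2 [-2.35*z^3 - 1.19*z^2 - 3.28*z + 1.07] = -14.1*z - 2.38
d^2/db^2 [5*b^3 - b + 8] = 30*b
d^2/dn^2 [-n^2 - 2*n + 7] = -2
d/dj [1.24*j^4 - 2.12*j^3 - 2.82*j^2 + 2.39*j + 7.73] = 4.96*j^3 - 6.36*j^2 - 5.64*j + 2.39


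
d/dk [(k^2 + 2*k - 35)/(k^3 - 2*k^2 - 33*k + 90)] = (-k^2 - 14*k - 39)/(k^4 + 6*k^3 - 27*k^2 - 108*k + 324)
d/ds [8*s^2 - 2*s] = 16*s - 2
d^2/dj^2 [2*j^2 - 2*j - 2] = 4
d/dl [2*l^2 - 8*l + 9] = 4*l - 8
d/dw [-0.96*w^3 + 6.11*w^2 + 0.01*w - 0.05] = -2.88*w^2 + 12.22*w + 0.01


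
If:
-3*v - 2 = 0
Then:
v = -2/3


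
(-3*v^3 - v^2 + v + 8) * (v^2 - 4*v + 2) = -3*v^5 + 11*v^4 - v^3 + 2*v^2 - 30*v + 16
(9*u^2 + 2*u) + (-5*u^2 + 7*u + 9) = 4*u^2 + 9*u + 9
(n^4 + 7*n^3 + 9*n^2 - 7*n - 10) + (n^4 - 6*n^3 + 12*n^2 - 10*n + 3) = 2*n^4 + n^3 + 21*n^2 - 17*n - 7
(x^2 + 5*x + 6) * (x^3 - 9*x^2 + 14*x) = x^5 - 4*x^4 - 25*x^3 + 16*x^2 + 84*x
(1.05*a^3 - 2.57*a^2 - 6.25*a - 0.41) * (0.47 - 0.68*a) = -0.714*a^4 + 2.2411*a^3 + 3.0421*a^2 - 2.6587*a - 0.1927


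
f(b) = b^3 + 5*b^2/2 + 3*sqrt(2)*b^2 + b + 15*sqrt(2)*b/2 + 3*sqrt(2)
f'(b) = 3*b^2 + 5*b + 6*sqrt(2)*b + 1 + 15*sqrt(2)/2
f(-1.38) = -1.56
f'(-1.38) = -1.29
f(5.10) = 371.46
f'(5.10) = 158.41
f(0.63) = 14.48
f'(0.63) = 21.29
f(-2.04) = 0.14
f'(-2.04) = -3.42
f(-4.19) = 0.43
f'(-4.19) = 7.77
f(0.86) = 19.85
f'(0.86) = 25.42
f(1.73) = 49.68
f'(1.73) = 43.91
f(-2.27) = 0.94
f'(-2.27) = -3.55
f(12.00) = 2842.46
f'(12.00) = 605.43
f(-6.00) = -38.66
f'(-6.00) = 38.69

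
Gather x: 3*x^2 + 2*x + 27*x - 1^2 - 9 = 3*x^2 + 29*x - 10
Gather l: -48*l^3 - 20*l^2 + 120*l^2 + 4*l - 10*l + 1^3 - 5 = -48*l^3 + 100*l^2 - 6*l - 4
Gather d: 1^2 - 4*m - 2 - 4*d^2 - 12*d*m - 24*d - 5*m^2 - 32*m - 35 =-4*d^2 + d*(-12*m - 24) - 5*m^2 - 36*m - 36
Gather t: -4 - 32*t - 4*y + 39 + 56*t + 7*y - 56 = 24*t + 3*y - 21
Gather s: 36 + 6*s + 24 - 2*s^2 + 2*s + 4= -2*s^2 + 8*s + 64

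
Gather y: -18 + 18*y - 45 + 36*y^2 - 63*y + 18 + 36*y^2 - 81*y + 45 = 72*y^2 - 126*y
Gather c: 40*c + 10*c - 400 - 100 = 50*c - 500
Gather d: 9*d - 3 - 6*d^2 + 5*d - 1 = -6*d^2 + 14*d - 4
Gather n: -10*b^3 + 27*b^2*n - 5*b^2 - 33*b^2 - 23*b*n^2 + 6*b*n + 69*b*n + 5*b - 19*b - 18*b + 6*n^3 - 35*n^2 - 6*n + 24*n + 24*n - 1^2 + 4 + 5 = -10*b^3 - 38*b^2 - 32*b + 6*n^3 + n^2*(-23*b - 35) + n*(27*b^2 + 75*b + 42) + 8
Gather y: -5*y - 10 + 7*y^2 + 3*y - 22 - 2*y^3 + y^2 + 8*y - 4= -2*y^3 + 8*y^2 + 6*y - 36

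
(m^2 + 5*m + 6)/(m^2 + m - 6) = (m + 2)/(m - 2)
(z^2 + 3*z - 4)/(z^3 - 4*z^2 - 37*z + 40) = (z + 4)/(z^2 - 3*z - 40)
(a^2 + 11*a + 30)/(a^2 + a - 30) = (a + 5)/(a - 5)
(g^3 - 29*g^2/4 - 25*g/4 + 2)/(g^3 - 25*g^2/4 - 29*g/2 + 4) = (g + 1)/(g + 2)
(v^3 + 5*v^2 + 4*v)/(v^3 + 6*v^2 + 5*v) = (v + 4)/(v + 5)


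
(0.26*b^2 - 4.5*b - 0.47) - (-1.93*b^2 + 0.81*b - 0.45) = 2.19*b^2 - 5.31*b - 0.02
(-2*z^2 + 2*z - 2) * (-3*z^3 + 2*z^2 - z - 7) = 6*z^5 - 10*z^4 + 12*z^3 + 8*z^2 - 12*z + 14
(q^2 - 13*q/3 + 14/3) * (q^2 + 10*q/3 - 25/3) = q^4 - q^3 - 163*q^2/9 + 155*q/3 - 350/9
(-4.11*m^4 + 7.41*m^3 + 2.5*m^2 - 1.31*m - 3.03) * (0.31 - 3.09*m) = 12.6999*m^5 - 24.171*m^4 - 5.4279*m^3 + 4.8229*m^2 + 8.9566*m - 0.9393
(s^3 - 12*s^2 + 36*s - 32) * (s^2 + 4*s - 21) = s^5 - 8*s^4 - 33*s^3 + 364*s^2 - 884*s + 672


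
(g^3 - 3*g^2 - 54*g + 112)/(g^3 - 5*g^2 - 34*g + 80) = (g + 7)/(g + 5)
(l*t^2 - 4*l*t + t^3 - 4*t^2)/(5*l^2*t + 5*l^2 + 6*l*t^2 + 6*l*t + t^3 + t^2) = t*(t - 4)/(5*l*t + 5*l + t^2 + t)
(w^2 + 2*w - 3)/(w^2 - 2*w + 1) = (w + 3)/(w - 1)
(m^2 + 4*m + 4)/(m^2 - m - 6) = (m + 2)/(m - 3)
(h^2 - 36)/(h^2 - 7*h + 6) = (h + 6)/(h - 1)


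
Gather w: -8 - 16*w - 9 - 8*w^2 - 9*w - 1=-8*w^2 - 25*w - 18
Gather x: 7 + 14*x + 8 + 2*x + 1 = 16*x + 16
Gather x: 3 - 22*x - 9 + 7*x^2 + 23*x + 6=7*x^2 + x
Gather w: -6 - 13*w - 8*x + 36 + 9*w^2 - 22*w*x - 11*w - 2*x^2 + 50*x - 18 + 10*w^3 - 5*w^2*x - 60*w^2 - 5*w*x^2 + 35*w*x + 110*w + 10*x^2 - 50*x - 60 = 10*w^3 + w^2*(-5*x - 51) + w*(-5*x^2 + 13*x + 86) + 8*x^2 - 8*x - 48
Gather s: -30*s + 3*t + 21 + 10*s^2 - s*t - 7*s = 10*s^2 + s*(-t - 37) + 3*t + 21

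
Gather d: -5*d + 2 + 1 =3 - 5*d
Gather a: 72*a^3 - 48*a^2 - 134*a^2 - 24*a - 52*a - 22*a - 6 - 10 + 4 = 72*a^3 - 182*a^2 - 98*a - 12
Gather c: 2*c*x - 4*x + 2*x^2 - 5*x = 2*c*x + 2*x^2 - 9*x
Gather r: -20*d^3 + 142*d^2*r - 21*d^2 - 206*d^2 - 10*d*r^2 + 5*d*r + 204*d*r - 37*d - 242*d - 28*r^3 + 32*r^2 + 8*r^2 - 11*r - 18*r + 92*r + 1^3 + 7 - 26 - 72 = -20*d^3 - 227*d^2 - 279*d - 28*r^3 + r^2*(40 - 10*d) + r*(142*d^2 + 209*d + 63) - 90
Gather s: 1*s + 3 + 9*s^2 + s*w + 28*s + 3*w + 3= 9*s^2 + s*(w + 29) + 3*w + 6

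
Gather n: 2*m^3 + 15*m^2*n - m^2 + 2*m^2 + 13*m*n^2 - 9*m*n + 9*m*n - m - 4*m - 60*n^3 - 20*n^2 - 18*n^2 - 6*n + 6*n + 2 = 2*m^3 + 15*m^2*n + m^2 - 5*m - 60*n^3 + n^2*(13*m - 38) + 2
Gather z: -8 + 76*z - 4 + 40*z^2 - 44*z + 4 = 40*z^2 + 32*z - 8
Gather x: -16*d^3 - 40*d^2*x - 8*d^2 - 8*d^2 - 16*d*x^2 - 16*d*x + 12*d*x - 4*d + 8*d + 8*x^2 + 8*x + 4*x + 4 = -16*d^3 - 16*d^2 + 4*d + x^2*(8 - 16*d) + x*(-40*d^2 - 4*d + 12) + 4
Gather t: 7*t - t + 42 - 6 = 6*t + 36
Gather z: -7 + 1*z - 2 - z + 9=0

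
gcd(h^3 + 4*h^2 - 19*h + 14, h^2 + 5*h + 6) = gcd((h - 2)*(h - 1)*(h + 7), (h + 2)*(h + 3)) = 1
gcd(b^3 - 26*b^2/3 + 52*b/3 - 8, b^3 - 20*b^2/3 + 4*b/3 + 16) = b^2 - 8*b + 12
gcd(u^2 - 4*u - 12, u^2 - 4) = u + 2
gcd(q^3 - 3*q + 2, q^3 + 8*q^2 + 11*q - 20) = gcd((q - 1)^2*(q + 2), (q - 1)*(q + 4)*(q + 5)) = q - 1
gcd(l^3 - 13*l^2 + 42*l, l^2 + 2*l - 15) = 1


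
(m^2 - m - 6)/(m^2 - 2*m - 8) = (m - 3)/(m - 4)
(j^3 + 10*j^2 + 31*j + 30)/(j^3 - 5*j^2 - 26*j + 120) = (j^2 + 5*j + 6)/(j^2 - 10*j + 24)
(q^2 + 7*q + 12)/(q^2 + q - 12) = (q + 3)/(q - 3)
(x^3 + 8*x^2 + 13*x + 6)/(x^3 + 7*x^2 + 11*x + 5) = (x + 6)/(x + 5)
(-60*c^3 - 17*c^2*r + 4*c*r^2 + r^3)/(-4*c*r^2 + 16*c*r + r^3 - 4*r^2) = (15*c^2 + 8*c*r + r^2)/(r*(r - 4))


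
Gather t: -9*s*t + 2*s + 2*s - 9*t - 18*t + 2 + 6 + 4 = 4*s + t*(-9*s - 27) + 12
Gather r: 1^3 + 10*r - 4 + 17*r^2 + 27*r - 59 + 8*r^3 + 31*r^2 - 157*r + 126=8*r^3 + 48*r^2 - 120*r + 64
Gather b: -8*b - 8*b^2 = -8*b^2 - 8*b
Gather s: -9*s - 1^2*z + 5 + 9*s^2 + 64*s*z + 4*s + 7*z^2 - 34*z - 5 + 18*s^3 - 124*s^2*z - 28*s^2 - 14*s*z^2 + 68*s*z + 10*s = 18*s^3 + s^2*(-124*z - 19) + s*(-14*z^2 + 132*z + 5) + 7*z^2 - 35*z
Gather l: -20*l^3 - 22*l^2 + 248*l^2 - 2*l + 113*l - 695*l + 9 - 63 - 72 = -20*l^3 + 226*l^2 - 584*l - 126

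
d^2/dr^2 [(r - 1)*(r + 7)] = 2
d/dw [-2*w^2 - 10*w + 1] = -4*w - 10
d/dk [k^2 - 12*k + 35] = 2*k - 12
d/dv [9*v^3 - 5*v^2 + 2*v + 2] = 27*v^2 - 10*v + 2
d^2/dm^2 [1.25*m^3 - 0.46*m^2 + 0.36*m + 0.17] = 7.5*m - 0.92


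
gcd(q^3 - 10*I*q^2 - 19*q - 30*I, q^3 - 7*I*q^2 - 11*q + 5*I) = q - 5*I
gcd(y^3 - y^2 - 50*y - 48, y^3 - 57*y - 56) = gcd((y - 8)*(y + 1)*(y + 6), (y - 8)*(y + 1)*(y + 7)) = y^2 - 7*y - 8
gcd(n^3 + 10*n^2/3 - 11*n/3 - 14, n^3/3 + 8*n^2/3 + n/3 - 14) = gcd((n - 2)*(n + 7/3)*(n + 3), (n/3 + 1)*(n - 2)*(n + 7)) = n^2 + n - 6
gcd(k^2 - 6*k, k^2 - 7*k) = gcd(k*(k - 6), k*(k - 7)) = k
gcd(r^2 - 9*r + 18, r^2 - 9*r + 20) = 1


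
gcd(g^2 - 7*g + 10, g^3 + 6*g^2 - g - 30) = g - 2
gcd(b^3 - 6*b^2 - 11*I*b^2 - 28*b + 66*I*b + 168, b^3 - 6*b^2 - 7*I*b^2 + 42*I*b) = b^2 + b*(-6 - 7*I) + 42*I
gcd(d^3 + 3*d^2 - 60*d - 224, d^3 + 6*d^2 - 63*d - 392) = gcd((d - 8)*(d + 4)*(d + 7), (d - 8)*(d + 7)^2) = d^2 - d - 56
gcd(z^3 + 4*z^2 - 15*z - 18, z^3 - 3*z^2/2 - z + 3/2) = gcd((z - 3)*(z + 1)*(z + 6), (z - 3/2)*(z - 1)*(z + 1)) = z + 1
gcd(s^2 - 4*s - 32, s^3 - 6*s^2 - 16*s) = s - 8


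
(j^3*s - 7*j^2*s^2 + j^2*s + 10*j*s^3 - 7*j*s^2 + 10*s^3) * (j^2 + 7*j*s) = j^5*s + j^4*s - 39*j^3*s^3 + 70*j^2*s^4 - 39*j^2*s^3 + 70*j*s^4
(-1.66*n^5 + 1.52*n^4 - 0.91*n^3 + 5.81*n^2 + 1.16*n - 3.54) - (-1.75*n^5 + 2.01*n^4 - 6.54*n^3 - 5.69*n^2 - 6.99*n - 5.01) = 0.0900000000000001*n^5 - 0.49*n^4 + 5.63*n^3 + 11.5*n^2 + 8.15*n + 1.47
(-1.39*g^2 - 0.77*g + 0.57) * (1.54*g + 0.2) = -2.1406*g^3 - 1.4638*g^2 + 0.7238*g + 0.114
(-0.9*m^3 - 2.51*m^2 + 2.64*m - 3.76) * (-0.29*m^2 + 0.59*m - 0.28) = 0.261*m^5 + 0.1969*m^4 - 1.9945*m^3 + 3.3508*m^2 - 2.9576*m + 1.0528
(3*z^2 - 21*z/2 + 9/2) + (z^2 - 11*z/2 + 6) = 4*z^2 - 16*z + 21/2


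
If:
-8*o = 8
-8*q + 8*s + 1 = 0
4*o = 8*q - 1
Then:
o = -1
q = -3/8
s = -1/2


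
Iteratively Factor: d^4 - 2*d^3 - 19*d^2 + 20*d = (d - 5)*(d^3 + 3*d^2 - 4*d) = (d - 5)*(d - 1)*(d^2 + 4*d) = (d - 5)*(d - 1)*(d + 4)*(d)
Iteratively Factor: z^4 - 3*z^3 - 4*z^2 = (z - 4)*(z^3 + z^2) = z*(z - 4)*(z^2 + z) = z^2*(z - 4)*(z + 1)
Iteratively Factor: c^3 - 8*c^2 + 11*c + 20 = (c - 5)*(c^2 - 3*c - 4) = (c - 5)*(c - 4)*(c + 1)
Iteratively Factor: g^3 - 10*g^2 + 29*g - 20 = (g - 5)*(g^2 - 5*g + 4) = (g - 5)*(g - 1)*(g - 4)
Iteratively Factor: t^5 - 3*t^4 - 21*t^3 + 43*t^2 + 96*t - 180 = (t - 5)*(t^4 + 2*t^3 - 11*t^2 - 12*t + 36) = (t - 5)*(t + 3)*(t^3 - t^2 - 8*t + 12) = (t - 5)*(t + 3)^2*(t^2 - 4*t + 4) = (t - 5)*(t - 2)*(t + 3)^2*(t - 2)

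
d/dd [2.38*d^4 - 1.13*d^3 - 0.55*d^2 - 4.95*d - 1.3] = 9.52*d^3 - 3.39*d^2 - 1.1*d - 4.95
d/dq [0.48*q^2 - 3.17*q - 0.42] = 0.96*q - 3.17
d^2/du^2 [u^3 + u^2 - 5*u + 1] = 6*u + 2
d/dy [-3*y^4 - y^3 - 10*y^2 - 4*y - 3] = -12*y^3 - 3*y^2 - 20*y - 4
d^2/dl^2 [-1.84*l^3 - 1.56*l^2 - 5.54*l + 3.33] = -11.04*l - 3.12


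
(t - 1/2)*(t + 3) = t^2 + 5*t/2 - 3/2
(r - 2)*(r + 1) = r^2 - r - 2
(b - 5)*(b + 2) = b^2 - 3*b - 10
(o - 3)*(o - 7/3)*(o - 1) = o^3 - 19*o^2/3 + 37*o/3 - 7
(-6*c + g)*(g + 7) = -6*c*g - 42*c + g^2 + 7*g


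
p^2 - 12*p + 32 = (p - 8)*(p - 4)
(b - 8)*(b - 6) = b^2 - 14*b + 48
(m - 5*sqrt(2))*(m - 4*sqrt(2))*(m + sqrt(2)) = m^3 - 8*sqrt(2)*m^2 + 22*m + 40*sqrt(2)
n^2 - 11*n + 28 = (n - 7)*(n - 4)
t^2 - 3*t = t*(t - 3)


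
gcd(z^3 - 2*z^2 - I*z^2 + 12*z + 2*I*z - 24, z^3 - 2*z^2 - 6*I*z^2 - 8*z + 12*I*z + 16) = z^2 + z*(-2 - 4*I) + 8*I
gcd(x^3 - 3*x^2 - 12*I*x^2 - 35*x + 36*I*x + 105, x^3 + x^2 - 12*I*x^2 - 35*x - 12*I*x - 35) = x^2 - 12*I*x - 35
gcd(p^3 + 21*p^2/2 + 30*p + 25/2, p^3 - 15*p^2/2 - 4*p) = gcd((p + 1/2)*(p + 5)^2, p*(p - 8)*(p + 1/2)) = p + 1/2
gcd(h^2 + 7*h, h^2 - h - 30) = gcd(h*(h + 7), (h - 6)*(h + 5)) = 1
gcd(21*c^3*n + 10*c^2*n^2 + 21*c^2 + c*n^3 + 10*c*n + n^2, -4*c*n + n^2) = 1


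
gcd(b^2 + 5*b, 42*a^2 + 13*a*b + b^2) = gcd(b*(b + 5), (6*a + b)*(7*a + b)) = 1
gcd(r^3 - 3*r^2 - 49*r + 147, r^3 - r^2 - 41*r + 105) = r^2 + 4*r - 21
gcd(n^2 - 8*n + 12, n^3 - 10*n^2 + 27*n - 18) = n - 6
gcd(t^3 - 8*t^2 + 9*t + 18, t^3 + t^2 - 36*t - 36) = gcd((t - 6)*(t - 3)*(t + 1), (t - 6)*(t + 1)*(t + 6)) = t^2 - 5*t - 6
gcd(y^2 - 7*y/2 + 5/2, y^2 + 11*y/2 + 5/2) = 1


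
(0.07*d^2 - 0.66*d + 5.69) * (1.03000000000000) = 0.0721*d^2 - 0.6798*d + 5.8607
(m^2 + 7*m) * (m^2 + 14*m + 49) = m^4 + 21*m^3 + 147*m^2 + 343*m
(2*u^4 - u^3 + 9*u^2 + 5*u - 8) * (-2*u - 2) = -4*u^5 - 2*u^4 - 16*u^3 - 28*u^2 + 6*u + 16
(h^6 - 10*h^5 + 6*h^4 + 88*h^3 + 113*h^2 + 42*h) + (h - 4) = h^6 - 10*h^5 + 6*h^4 + 88*h^3 + 113*h^2 + 43*h - 4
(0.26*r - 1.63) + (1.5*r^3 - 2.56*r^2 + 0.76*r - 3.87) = 1.5*r^3 - 2.56*r^2 + 1.02*r - 5.5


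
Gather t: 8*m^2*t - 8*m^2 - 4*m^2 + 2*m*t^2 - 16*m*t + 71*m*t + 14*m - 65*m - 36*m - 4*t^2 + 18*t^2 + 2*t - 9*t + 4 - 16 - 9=-12*m^2 - 87*m + t^2*(2*m + 14) + t*(8*m^2 + 55*m - 7) - 21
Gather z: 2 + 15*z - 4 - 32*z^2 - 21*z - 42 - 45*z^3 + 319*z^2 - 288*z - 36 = -45*z^3 + 287*z^2 - 294*z - 80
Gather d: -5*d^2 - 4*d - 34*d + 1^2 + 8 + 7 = -5*d^2 - 38*d + 16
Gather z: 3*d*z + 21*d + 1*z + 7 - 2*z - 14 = 21*d + z*(3*d - 1) - 7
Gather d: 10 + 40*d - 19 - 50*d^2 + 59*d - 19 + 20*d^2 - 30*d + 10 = -30*d^2 + 69*d - 18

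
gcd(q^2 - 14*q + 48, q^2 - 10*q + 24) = q - 6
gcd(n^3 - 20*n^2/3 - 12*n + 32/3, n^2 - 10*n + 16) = n - 8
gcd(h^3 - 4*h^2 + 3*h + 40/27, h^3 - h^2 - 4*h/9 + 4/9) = 1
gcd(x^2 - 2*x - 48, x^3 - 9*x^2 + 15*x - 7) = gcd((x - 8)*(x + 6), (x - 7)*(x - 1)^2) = 1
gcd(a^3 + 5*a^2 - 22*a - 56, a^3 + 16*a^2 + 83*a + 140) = a + 7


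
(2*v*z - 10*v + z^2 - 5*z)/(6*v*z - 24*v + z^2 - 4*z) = (2*v*z - 10*v + z^2 - 5*z)/(6*v*z - 24*v + z^2 - 4*z)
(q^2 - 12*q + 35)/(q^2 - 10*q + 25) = (q - 7)/(q - 5)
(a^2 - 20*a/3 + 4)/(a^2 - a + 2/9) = 3*(a - 6)/(3*a - 1)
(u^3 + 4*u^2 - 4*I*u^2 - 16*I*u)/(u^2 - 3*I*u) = (u^2 + 4*u*(1 - I) - 16*I)/(u - 3*I)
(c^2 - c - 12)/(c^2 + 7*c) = (c^2 - c - 12)/(c*(c + 7))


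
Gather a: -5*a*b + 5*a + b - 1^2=a*(5 - 5*b) + b - 1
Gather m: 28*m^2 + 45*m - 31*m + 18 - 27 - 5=28*m^2 + 14*m - 14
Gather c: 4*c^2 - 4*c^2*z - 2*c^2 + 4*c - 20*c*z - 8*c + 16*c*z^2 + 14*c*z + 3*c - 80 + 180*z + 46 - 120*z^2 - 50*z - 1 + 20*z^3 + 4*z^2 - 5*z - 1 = c^2*(2 - 4*z) + c*(16*z^2 - 6*z - 1) + 20*z^3 - 116*z^2 + 125*z - 36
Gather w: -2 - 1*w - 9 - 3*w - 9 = -4*w - 20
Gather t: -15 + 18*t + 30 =18*t + 15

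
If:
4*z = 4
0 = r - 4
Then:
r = 4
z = 1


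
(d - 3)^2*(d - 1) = d^3 - 7*d^2 + 15*d - 9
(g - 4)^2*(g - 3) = g^3 - 11*g^2 + 40*g - 48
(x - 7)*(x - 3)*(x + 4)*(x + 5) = x^4 - x^3 - 49*x^2 - 11*x + 420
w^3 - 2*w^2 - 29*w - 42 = (w - 7)*(w + 2)*(w + 3)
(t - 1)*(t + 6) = t^2 + 5*t - 6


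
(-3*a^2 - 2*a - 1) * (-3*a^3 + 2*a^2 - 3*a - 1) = 9*a^5 + 8*a^3 + 7*a^2 + 5*a + 1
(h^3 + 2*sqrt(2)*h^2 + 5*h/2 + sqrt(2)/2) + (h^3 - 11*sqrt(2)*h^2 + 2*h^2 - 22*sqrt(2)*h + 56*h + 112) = 2*h^3 - 9*sqrt(2)*h^2 + 2*h^2 - 22*sqrt(2)*h + 117*h/2 + sqrt(2)/2 + 112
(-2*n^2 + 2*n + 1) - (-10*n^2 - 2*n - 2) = 8*n^2 + 4*n + 3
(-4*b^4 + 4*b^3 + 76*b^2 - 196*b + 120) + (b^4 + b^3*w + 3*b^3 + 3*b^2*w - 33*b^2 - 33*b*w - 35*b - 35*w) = -3*b^4 + b^3*w + 7*b^3 + 3*b^2*w + 43*b^2 - 33*b*w - 231*b - 35*w + 120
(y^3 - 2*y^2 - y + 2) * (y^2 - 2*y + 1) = y^5 - 4*y^4 + 4*y^3 + 2*y^2 - 5*y + 2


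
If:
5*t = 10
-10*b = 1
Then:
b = -1/10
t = 2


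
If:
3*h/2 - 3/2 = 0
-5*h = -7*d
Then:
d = 5/7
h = 1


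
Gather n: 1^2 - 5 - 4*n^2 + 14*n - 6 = -4*n^2 + 14*n - 10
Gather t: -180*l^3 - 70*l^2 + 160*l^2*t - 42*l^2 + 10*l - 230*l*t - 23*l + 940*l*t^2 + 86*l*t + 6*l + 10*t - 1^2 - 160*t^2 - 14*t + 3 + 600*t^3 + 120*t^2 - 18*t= -180*l^3 - 112*l^2 - 7*l + 600*t^3 + t^2*(940*l - 40) + t*(160*l^2 - 144*l - 22) + 2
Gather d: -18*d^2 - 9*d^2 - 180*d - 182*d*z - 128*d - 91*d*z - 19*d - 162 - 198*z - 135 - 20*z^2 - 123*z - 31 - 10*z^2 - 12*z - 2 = -27*d^2 + d*(-273*z - 327) - 30*z^2 - 333*z - 330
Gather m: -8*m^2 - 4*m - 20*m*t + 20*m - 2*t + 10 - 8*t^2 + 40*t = -8*m^2 + m*(16 - 20*t) - 8*t^2 + 38*t + 10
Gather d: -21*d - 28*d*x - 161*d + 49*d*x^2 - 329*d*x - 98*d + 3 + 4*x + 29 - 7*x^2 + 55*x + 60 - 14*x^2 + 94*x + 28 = d*(49*x^2 - 357*x - 280) - 21*x^2 + 153*x + 120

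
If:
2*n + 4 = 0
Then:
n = -2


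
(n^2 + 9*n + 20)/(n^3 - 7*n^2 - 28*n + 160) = (n + 4)/(n^2 - 12*n + 32)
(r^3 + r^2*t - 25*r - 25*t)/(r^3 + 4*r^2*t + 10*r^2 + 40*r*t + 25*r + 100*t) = (r^2 + r*t - 5*r - 5*t)/(r^2 + 4*r*t + 5*r + 20*t)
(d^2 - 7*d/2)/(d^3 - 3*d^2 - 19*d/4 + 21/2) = 2*d/(2*d^2 + d - 6)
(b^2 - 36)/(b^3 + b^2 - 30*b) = (b - 6)/(b*(b - 5))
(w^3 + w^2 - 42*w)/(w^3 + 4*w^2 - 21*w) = (w - 6)/(w - 3)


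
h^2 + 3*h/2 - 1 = (h - 1/2)*(h + 2)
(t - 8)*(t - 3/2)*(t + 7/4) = t^3 - 31*t^2/4 - 37*t/8 + 21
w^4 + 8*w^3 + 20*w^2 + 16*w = w*(w + 2)^2*(w + 4)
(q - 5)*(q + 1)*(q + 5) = q^3 + q^2 - 25*q - 25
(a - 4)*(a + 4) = a^2 - 16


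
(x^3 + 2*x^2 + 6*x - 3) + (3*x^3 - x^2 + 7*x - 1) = 4*x^3 + x^2 + 13*x - 4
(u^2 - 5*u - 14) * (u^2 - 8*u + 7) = u^4 - 13*u^3 + 33*u^2 + 77*u - 98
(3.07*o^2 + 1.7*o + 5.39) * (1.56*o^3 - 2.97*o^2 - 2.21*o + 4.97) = 4.7892*o^5 - 6.4659*o^4 - 3.4253*o^3 - 4.5074*o^2 - 3.4629*o + 26.7883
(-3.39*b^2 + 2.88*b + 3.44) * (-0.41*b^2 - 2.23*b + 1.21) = 1.3899*b^4 + 6.3789*b^3 - 11.9347*b^2 - 4.1864*b + 4.1624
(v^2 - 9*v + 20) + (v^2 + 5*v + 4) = 2*v^2 - 4*v + 24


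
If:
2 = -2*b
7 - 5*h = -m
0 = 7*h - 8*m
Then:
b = -1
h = 56/33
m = 49/33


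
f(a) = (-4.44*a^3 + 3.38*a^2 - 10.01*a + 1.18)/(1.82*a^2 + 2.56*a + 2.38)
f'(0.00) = -4.74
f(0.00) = 0.50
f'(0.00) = -4.74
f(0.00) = 0.50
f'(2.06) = -1.55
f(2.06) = -2.86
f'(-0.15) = -6.90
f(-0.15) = 1.36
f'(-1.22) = -6.48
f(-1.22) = 13.47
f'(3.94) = -2.05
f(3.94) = -6.32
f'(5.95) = -2.23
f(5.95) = -10.65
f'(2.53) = -1.73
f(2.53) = -3.63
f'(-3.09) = -1.25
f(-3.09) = 16.49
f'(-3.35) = -1.40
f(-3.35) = 16.84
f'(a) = (-3.64*a - 2.56)*(-4.44*a^3 + 3.38*a^2 - 10.01*a + 1.18)/(1.82*a^2 + 2.56*a + 2.38)^2 + (-13.32*a^2 + 6.76*a - 10.01)/(1.82*a^2 + 2.56*a + 2.38) = (-8.0808*a^4 - 22.7328*a^3 - 4.8306*a^2 + 11.7936*a - 26.8446)/(3.3124*a^4 + 9.3184*a^3 + 15.2168*a^2 + 12.1856*a + 5.6644)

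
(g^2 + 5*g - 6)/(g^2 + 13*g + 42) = (g - 1)/(g + 7)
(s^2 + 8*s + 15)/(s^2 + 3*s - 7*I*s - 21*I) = (s + 5)/(s - 7*I)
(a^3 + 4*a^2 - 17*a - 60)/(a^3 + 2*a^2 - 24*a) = (a^2 + 8*a + 15)/(a*(a + 6))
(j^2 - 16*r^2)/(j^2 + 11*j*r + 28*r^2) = (j - 4*r)/(j + 7*r)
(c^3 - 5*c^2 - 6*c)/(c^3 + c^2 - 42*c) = (c + 1)/(c + 7)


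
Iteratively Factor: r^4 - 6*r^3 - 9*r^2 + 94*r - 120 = (r - 3)*(r^3 - 3*r^2 - 18*r + 40) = (r - 3)*(r + 4)*(r^2 - 7*r + 10) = (r - 5)*(r - 3)*(r + 4)*(r - 2)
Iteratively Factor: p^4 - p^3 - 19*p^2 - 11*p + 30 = (p - 5)*(p^3 + 4*p^2 + p - 6) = (p - 5)*(p + 2)*(p^2 + 2*p - 3) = (p - 5)*(p + 2)*(p + 3)*(p - 1)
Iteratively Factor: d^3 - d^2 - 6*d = (d + 2)*(d^2 - 3*d) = (d - 3)*(d + 2)*(d)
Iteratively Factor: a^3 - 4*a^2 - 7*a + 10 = (a - 5)*(a^2 + a - 2) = (a - 5)*(a - 1)*(a + 2)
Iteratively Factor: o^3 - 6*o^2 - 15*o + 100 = (o - 5)*(o^2 - o - 20) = (o - 5)^2*(o + 4)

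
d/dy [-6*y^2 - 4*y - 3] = -12*y - 4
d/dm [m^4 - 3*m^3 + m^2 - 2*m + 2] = 4*m^3 - 9*m^2 + 2*m - 2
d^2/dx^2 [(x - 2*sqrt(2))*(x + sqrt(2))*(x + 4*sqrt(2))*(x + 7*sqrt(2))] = 12*x^2 + 60*sqrt(2)*x + 60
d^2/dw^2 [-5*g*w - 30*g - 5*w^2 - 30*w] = -10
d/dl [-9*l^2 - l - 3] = -18*l - 1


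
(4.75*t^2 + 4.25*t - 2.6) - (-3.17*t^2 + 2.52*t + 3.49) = 7.92*t^2 + 1.73*t - 6.09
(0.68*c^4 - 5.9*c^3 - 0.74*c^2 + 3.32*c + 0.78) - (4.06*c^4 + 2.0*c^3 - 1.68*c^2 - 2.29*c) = -3.38*c^4 - 7.9*c^3 + 0.94*c^2 + 5.61*c + 0.78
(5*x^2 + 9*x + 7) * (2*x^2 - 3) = 10*x^4 + 18*x^3 - x^2 - 27*x - 21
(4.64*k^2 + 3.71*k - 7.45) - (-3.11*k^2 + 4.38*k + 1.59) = 7.75*k^2 - 0.67*k - 9.04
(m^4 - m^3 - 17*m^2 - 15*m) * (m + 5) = m^5 + 4*m^4 - 22*m^3 - 100*m^2 - 75*m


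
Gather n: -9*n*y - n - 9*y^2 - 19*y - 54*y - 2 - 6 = n*(-9*y - 1) - 9*y^2 - 73*y - 8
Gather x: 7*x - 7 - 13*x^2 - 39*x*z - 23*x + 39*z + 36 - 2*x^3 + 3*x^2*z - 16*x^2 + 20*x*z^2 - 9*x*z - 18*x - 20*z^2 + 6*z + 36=-2*x^3 + x^2*(3*z - 29) + x*(20*z^2 - 48*z - 34) - 20*z^2 + 45*z + 65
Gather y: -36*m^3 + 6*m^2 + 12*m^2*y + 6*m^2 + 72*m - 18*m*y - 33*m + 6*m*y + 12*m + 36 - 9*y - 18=-36*m^3 + 12*m^2 + 51*m + y*(12*m^2 - 12*m - 9) + 18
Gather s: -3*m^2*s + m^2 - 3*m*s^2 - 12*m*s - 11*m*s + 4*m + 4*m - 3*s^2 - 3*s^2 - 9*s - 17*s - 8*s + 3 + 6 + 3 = m^2 + 8*m + s^2*(-3*m - 6) + s*(-3*m^2 - 23*m - 34) + 12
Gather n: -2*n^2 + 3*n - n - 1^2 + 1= -2*n^2 + 2*n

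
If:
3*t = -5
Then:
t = -5/3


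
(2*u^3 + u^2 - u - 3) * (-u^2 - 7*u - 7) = -2*u^5 - 15*u^4 - 20*u^3 + 3*u^2 + 28*u + 21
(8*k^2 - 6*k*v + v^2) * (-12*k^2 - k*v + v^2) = -96*k^4 + 64*k^3*v + 2*k^2*v^2 - 7*k*v^3 + v^4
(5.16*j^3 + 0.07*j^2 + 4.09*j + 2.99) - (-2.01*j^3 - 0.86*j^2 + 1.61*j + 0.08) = 7.17*j^3 + 0.93*j^2 + 2.48*j + 2.91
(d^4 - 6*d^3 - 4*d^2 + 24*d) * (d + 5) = d^5 - d^4 - 34*d^3 + 4*d^2 + 120*d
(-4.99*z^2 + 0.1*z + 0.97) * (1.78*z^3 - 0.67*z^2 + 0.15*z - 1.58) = -8.8822*z^5 + 3.5213*z^4 + 0.9111*z^3 + 7.2493*z^2 - 0.0125*z - 1.5326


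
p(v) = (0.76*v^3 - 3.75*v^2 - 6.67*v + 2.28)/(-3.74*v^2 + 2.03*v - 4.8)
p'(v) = (7.48*v - 2.03)*(0.76*v^3 - 3.75*v^2 - 6.67*v + 2.28)/(-3.74*v^2 + 2.03*v - 4.8)^2 + (2.28*v^2 - 7.5*v - 6.67)/(-3.74*v^2 + 2.03*v - 4.8) = (-2.8424*v^4 + 3.0856*v^3 - 43.5023*v^2 + 53.0544*v + 27.3876)/(13.9876*v^4 - 15.1844*v^3 + 40.0249*v^2 - 19.488*v + 23.04)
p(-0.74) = -0.58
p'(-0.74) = -0.54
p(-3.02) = 0.73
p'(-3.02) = -0.42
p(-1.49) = -0.09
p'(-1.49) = -0.66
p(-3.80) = 1.03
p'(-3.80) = -0.35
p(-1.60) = -0.01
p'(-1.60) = -0.64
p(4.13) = 0.59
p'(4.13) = -0.30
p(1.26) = 1.29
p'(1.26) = 0.36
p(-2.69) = 0.58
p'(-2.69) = -0.46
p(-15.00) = 3.77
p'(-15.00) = -0.21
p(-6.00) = 1.69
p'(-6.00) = -0.27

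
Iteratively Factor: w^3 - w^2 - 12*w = (w - 4)*(w^2 + 3*w) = w*(w - 4)*(w + 3)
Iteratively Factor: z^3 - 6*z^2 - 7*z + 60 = (z - 4)*(z^2 - 2*z - 15) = (z - 5)*(z - 4)*(z + 3)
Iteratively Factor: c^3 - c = (c)*(c^2 - 1) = c*(c + 1)*(c - 1)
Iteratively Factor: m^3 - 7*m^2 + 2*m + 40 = (m + 2)*(m^2 - 9*m + 20) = (m - 5)*(m + 2)*(m - 4)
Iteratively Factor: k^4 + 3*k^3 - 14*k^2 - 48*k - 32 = (k - 4)*(k^3 + 7*k^2 + 14*k + 8) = (k - 4)*(k + 1)*(k^2 + 6*k + 8) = (k - 4)*(k + 1)*(k + 2)*(k + 4)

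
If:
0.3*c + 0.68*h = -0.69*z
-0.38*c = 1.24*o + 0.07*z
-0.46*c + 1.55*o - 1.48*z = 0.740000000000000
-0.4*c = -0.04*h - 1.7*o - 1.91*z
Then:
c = -0.42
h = 0.41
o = 0.14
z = -0.22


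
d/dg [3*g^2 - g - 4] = 6*g - 1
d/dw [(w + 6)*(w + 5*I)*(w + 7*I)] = 3*w^2 + w*(12 + 24*I) - 35 + 72*I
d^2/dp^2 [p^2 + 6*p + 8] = 2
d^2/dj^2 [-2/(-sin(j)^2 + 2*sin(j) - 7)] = 4*(-2*sin(j)^4 + 3*sin(j)^3 + 15*sin(j)^2 - 13*sin(j) - 3)/(sin(j)^2 - 2*sin(j) + 7)^3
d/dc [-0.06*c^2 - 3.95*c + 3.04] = -0.12*c - 3.95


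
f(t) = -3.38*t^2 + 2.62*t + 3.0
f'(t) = 2.62 - 6.76*t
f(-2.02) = -16.08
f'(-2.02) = 16.28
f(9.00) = -247.20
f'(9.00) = -58.22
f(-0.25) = 2.13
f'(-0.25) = 4.31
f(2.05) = -5.83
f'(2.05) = -11.24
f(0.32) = 3.49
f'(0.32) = 0.46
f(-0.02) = 2.95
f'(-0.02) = 2.76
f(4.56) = -55.34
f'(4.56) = -28.21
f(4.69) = -59.06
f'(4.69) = -29.08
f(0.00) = 3.00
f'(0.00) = 2.62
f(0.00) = 3.00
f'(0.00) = 2.62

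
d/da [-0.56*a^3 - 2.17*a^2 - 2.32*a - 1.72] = -1.68*a^2 - 4.34*a - 2.32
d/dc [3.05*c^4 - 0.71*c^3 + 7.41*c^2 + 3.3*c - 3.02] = 12.2*c^3 - 2.13*c^2 + 14.82*c + 3.3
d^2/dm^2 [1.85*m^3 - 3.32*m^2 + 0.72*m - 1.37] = 11.1*m - 6.64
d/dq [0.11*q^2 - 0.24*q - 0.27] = 0.22*q - 0.24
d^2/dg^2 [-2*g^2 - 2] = -4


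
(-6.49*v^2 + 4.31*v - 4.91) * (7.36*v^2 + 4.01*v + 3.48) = -47.7664*v^4 + 5.6967*v^3 - 41.4397*v^2 - 4.6903*v - 17.0868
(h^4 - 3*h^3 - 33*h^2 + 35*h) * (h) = h^5 - 3*h^4 - 33*h^3 + 35*h^2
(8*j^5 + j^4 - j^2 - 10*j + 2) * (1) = 8*j^5 + j^4 - j^2 - 10*j + 2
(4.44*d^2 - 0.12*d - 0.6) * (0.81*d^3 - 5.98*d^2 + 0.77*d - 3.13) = 3.5964*d^5 - 26.6484*d^4 + 3.6504*d^3 - 10.4016*d^2 - 0.0864*d + 1.878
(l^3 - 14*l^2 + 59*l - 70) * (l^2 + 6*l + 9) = l^5 - 8*l^4 - 16*l^3 + 158*l^2 + 111*l - 630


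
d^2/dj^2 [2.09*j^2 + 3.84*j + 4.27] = 4.18000000000000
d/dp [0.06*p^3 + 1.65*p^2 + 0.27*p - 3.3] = 0.18*p^2 + 3.3*p + 0.27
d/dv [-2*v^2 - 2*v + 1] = -4*v - 2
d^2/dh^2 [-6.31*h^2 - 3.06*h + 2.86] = -12.6200000000000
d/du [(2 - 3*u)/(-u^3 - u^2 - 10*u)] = (3*u*(u^2 + u + 10) - (3*u - 2)*(3*u^2 + 2*u + 10))/(u^2*(u^2 + u + 10)^2)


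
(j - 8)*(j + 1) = j^2 - 7*j - 8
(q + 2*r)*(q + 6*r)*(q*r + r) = q^3*r + 8*q^2*r^2 + q^2*r + 12*q*r^3 + 8*q*r^2 + 12*r^3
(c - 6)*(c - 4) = c^2 - 10*c + 24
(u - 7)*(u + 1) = u^2 - 6*u - 7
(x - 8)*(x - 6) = x^2 - 14*x + 48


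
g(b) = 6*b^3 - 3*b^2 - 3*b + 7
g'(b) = 18*b^2 - 6*b - 3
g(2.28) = 55.68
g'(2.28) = 76.89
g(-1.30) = -7.35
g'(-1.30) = 35.22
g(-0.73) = 5.26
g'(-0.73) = 10.97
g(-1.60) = -20.46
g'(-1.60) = 52.68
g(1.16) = 8.85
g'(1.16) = 14.26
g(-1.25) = -5.66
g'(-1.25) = 32.62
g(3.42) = 201.66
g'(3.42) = 187.02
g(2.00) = 37.00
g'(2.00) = 57.00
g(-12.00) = -10757.00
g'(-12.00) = 2661.00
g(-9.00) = -4583.00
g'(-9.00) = 1509.00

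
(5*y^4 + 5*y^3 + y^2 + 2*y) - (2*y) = 5*y^4 + 5*y^3 + y^2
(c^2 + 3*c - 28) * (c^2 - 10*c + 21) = c^4 - 7*c^3 - 37*c^2 + 343*c - 588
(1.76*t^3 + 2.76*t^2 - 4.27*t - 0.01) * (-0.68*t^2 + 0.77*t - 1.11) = -1.1968*t^5 - 0.5216*t^4 + 3.0752*t^3 - 6.3447*t^2 + 4.732*t + 0.0111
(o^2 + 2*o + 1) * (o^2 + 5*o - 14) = o^4 + 7*o^3 - 3*o^2 - 23*o - 14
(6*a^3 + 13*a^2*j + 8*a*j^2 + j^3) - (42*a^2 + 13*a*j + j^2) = 6*a^3 + 13*a^2*j - 42*a^2 + 8*a*j^2 - 13*a*j + j^3 - j^2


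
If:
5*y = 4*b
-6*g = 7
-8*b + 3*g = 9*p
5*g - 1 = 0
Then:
No Solution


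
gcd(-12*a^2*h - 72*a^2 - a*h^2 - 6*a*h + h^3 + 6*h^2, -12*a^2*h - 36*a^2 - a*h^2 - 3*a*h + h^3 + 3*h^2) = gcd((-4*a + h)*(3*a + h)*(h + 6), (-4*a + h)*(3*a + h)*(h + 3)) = 12*a^2 + a*h - h^2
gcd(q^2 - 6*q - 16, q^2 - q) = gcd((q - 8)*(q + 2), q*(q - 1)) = 1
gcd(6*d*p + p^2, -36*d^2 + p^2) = 6*d + p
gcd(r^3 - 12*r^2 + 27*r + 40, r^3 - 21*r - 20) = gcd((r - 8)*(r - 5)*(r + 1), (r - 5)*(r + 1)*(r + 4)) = r^2 - 4*r - 5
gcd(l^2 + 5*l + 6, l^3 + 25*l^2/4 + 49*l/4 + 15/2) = l^2 + 5*l + 6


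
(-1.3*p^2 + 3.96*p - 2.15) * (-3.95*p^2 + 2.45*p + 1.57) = 5.135*p^4 - 18.827*p^3 + 16.1535*p^2 + 0.9497*p - 3.3755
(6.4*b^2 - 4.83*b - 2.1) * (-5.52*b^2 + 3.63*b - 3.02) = -35.328*b^4 + 49.8936*b^3 - 25.2689*b^2 + 6.9636*b + 6.342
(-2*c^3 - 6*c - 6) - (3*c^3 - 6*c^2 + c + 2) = -5*c^3 + 6*c^2 - 7*c - 8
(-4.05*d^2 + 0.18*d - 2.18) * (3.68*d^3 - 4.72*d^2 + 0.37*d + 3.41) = -14.904*d^5 + 19.7784*d^4 - 10.3705*d^3 - 3.4543*d^2 - 0.1928*d - 7.4338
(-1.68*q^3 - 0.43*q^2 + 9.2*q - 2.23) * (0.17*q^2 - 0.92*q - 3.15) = -0.2856*q^5 + 1.4725*q^4 + 7.2516*q^3 - 7.4886*q^2 - 26.9284*q + 7.0245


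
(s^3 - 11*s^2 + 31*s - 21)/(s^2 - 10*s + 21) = s - 1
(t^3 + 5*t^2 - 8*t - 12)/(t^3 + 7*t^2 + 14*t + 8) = (t^2 + 4*t - 12)/(t^2 + 6*t + 8)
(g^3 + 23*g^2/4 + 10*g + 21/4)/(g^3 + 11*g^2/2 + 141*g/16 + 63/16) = 4*(g + 1)/(4*g + 3)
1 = 1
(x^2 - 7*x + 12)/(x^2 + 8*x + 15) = (x^2 - 7*x + 12)/(x^2 + 8*x + 15)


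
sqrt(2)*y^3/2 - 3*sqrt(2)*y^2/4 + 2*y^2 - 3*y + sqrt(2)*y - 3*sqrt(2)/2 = (y - 3/2)*(y + sqrt(2))*(sqrt(2)*y/2 + 1)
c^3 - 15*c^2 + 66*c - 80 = (c - 8)*(c - 5)*(c - 2)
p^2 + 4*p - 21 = (p - 3)*(p + 7)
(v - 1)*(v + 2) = v^2 + v - 2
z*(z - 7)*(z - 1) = z^3 - 8*z^2 + 7*z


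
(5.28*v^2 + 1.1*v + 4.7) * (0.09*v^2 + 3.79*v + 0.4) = 0.4752*v^4 + 20.1102*v^3 + 6.704*v^2 + 18.253*v + 1.88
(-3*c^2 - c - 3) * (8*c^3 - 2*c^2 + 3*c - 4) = -24*c^5 - 2*c^4 - 31*c^3 + 15*c^2 - 5*c + 12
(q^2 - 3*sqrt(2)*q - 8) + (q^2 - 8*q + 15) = 2*q^2 - 8*q - 3*sqrt(2)*q + 7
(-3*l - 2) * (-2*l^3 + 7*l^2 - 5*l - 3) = 6*l^4 - 17*l^3 + l^2 + 19*l + 6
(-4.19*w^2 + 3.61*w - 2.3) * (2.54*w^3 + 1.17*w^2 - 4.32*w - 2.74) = -10.6426*w^5 + 4.2671*w^4 + 16.4825*w^3 - 6.8056*w^2 + 0.0445999999999991*w + 6.302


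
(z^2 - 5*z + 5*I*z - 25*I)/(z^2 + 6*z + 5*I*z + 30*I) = (z - 5)/(z + 6)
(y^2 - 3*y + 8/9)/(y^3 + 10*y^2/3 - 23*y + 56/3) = (y - 1/3)/(y^2 + 6*y - 7)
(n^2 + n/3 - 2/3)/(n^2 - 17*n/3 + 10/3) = (n + 1)/(n - 5)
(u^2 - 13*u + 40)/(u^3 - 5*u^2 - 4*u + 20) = (u - 8)/(u^2 - 4)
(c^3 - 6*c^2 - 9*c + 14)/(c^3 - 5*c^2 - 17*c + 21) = (c + 2)/(c + 3)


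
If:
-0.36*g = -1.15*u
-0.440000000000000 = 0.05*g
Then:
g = -8.80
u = -2.75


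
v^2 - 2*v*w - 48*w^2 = (v - 8*w)*(v + 6*w)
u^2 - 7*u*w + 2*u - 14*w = (u + 2)*(u - 7*w)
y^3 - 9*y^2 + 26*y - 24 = (y - 4)*(y - 3)*(y - 2)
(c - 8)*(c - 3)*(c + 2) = c^3 - 9*c^2 + 2*c + 48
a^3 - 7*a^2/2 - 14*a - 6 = (a - 6)*(a + 1/2)*(a + 2)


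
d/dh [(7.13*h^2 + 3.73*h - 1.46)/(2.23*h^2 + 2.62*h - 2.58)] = (10.3627*h^2 - 30.2792*h - 5.7982)/(4.9729*h^4 + 11.6852*h^3 - 4.6424*h^2 - 13.5192*h + 6.6564)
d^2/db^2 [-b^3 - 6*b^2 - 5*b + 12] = -6*b - 12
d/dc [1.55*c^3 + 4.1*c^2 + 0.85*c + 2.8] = 4.65*c^2 + 8.2*c + 0.85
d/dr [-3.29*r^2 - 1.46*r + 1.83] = -6.58*r - 1.46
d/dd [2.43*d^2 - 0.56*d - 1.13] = 4.86*d - 0.56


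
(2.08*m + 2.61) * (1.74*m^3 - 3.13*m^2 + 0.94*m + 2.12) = 3.6192*m^4 - 1.969*m^3 - 6.2141*m^2 + 6.863*m + 5.5332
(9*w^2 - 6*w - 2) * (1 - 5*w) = -45*w^3 + 39*w^2 + 4*w - 2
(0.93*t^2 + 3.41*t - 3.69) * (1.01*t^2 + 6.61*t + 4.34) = 0.9393*t^4 + 9.5914*t^3 + 22.8494*t^2 - 9.5915*t - 16.0146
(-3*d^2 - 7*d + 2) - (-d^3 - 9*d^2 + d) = d^3 + 6*d^2 - 8*d + 2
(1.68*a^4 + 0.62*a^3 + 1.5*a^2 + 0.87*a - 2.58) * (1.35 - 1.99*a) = -3.3432*a^5 + 1.0342*a^4 - 2.148*a^3 + 0.2937*a^2 + 6.3087*a - 3.483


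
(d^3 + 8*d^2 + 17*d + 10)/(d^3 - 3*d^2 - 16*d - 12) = (d + 5)/(d - 6)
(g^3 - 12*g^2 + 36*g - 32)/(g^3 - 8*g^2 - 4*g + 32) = (g - 2)/(g + 2)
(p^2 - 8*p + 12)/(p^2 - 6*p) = (p - 2)/p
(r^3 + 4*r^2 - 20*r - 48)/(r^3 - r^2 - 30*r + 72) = (r + 2)/(r - 3)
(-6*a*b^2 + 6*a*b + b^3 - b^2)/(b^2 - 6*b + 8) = b*(-6*a*b + 6*a + b^2 - b)/(b^2 - 6*b + 8)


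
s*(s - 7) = s^2 - 7*s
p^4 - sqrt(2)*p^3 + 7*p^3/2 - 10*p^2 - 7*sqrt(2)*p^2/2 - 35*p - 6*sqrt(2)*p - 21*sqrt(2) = (p + 7/2)*(p - 3*sqrt(2))*(p + sqrt(2))^2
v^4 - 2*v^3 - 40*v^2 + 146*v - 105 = (v - 5)*(v - 3)*(v - 1)*(v + 7)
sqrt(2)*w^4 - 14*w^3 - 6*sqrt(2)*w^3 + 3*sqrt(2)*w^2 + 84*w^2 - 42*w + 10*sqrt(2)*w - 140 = (w - 5)*(w - 2)*(w - 7*sqrt(2))*(sqrt(2)*w + sqrt(2))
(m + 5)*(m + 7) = m^2 + 12*m + 35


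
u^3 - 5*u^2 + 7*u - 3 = (u - 3)*(u - 1)^2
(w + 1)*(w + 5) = w^2 + 6*w + 5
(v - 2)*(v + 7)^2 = v^3 + 12*v^2 + 21*v - 98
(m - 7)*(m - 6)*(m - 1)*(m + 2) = m^4 - 12*m^3 + 27*m^2 + 68*m - 84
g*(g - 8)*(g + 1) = g^3 - 7*g^2 - 8*g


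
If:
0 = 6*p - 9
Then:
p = 3/2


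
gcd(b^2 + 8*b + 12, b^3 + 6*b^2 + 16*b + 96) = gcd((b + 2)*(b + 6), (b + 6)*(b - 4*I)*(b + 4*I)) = b + 6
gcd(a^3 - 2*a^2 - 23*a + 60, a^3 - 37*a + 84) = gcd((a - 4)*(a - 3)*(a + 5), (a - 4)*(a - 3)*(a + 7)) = a^2 - 7*a + 12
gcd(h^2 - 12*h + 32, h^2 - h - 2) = 1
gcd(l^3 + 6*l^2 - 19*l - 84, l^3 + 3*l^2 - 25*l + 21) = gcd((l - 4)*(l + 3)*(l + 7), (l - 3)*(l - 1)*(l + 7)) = l + 7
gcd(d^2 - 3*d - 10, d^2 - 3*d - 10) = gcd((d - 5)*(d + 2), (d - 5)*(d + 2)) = d^2 - 3*d - 10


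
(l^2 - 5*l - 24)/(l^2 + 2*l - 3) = (l - 8)/(l - 1)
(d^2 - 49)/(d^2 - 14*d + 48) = (d^2 - 49)/(d^2 - 14*d + 48)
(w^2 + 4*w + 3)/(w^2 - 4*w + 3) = (w^2 + 4*w + 3)/(w^2 - 4*w + 3)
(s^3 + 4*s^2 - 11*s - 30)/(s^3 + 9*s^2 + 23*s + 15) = (s^2 - s - 6)/(s^2 + 4*s + 3)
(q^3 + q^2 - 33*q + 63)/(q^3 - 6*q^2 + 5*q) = (q^3 + q^2 - 33*q + 63)/(q*(q^2 - 6*q + 5))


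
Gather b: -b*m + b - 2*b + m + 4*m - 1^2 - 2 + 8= b*(-m - 1) + 5*m + 5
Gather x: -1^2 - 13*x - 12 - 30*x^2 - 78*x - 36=-30*x^2 - 91*x - 49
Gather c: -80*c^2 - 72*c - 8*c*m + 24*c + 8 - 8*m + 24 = -80*c^2 + c*(-8*m - 48) - 8*m + 32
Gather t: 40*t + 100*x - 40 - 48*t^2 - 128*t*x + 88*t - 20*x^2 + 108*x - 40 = -48*t^2 + t*(128 - 128*x) - 20*x^2 + 208*x - 80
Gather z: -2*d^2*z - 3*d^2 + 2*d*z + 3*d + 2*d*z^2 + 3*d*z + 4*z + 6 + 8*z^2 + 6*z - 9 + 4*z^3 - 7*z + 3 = -3*d^2 + 3*d + 4*z^3 + z^2*(2*d + 8) + z*(-2*d^2 + 5*d + 3)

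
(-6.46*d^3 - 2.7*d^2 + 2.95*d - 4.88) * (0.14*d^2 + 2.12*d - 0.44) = -0.9044*d^5 - 14.0732*d^4 - 2.4686*d^3 + 6.7588*d^2 - 11.6436*d + 2.1472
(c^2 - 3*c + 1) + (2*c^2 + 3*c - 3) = 3*c^2 - 2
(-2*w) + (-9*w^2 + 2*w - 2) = -9*w^2 - 2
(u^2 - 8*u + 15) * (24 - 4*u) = -4*u^3 + 56*u^2 - 252*u + 360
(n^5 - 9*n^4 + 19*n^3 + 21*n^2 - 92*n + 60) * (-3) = -3*n^5 + 27*n^4 - 57*n^3 - 63*n^2 + 276*n - 180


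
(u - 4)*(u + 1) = u^2 - 3*u - 4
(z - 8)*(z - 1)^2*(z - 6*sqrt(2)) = z^4 - 10*z^3 - 6*sqrt(2)*z^3 + 17*z^2 + 60*sqrt(2)*z^2 - 102*sqrt(2)*z - 8*z + 48*sqrt(2)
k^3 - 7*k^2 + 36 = (k - 6)*(k - 3)*(k + 2)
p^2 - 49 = (p - 7)*(p + 7)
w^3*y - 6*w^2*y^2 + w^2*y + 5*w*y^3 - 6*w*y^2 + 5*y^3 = (w - 5*y)*(w - y)*(w*y + y)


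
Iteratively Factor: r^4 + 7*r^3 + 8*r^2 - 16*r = (r + 4)*(r^3 + 3*r^2 - 4*r) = (r - 1)*(r + 4)*(r^2 + 4*r) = r*(r - 1)*(r + 4)*(r + 4)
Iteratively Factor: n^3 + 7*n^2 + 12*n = (n)*(n^2 + 7*n + 12) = n*(n + 3)*(n + 4)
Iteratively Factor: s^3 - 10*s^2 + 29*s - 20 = (s - 1)*(s^2 - 9*s + 20) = (s - 5)*(s - 1)*(s - 4)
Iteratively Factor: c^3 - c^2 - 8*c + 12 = (c + 3)*(c^2 - 4*c + 4) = (c - 2)*(c + 3)*(c - 2)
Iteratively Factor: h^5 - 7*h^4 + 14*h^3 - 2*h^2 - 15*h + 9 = (h - 3)*(h^4 - 4*h^3 + 2*h^2 + 4*h - 3) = (h - 3)*(h - 1)*(h^3 - 3*h^2 - h + 3) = (h - 3)*(h - 1)*(h + 1)*(h^2 - 4*h + 3) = (h - 3)*(h - 1)^2*(h + 1)*(h - 3)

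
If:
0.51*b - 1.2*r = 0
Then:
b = 2.35294117647059*r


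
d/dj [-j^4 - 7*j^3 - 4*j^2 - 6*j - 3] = -4*j^3 - 21*j^2 - 8*j - 6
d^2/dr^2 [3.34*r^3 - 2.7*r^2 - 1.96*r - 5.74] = 20.04*r - 5.4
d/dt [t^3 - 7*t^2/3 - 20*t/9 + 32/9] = 3*t^2 - 14*t/3 - 20/9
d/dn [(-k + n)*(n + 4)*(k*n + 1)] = -k*(k - n)*(n + 4) - (k - n)*(k*n + 1) + (n + 4)*(k*n + 1)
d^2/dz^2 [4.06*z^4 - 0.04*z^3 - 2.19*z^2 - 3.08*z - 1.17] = 48.72*z^2 - 0.24*z - 4.38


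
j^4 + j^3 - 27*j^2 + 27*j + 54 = (j - 3)^2*(j + 1)*(j + 6)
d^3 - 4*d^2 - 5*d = d*(d - 5)*(d + 1)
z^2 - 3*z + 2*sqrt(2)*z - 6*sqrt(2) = (z - 3)*(z + 2*sqrt(2))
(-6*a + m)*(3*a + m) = -18*a^2 - 3*a*m + m^2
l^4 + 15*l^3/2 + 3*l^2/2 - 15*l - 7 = (l + 1/2)*(l + 7)*(l - sqrt(2))*(l + sqrt(2))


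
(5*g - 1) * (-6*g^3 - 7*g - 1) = -30*g^4 + 6*g^3 - 35*g^2 + 2*g + 1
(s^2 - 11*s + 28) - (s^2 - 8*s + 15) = 13 - 3*s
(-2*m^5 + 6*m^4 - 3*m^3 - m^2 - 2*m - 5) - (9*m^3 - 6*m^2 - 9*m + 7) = -2*m^5 + 6*m^4 - 12*m^3 + 5*m^2 + 7*m - 12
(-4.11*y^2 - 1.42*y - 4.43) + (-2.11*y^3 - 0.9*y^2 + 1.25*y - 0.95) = -2.11*y^3 - 5.01*y^2 - 0.17*y - 5.38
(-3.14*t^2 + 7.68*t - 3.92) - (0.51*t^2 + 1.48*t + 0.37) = -3.65*t^2 + 6.2*t - 4.29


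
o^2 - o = o*(o - 1)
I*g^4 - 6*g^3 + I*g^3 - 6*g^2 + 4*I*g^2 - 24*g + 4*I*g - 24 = (g - 2*I)*(g + 2*I)*(g + 6*I)*(I*g + I)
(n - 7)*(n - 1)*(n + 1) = n^3 - 7*n^2 - n + 7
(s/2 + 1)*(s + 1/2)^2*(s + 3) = s^4/2 + 3*s^3 + 45*s^2/8 + 29*s/8 + 3/4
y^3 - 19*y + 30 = (y - 3)*(y - 2)*(y + 5)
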